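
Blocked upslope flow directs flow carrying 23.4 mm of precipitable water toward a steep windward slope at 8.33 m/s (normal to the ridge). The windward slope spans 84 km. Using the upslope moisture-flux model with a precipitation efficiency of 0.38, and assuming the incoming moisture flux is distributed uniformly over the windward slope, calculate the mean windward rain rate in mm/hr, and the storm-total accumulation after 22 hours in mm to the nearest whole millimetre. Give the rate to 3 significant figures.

R ≈ 3.17 mm/hr; total ≈ 70 mm

Incoming column moisture flux per unit ridge length: F = V × PW = 8.33 × 23.4 = 194.922 mm·m/s.
Spread over the 84 km slope with efficiency ε = 0.38: R = ε·F/W = 0.38 × 194.922 / 84000 m = 8.818e-04 mm/s.
R = 8.818e-04 × 3600 = 3.17 mm/hr.
Over 22 h: total = 3.17 × 22 = 69.74 ≈ 70 mm.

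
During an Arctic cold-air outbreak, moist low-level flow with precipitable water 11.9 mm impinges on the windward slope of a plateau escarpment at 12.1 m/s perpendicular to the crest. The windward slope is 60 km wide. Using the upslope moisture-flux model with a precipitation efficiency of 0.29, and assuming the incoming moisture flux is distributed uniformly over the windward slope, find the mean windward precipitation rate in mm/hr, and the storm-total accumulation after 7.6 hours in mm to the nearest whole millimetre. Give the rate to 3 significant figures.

Incoming column moisture flux per unit ridge length: F = V × PW = 12.1 × 11.9 = 143.99 mm·m/s.
Spread over the 60 km slope with efficiency ε = 0.29: R = ε·F/W = 0.29 × 143.99 / 60000 m = 6.960e-04 mm/s.
R = 6.960e-04 × 3600 = 2.51 mm/hr.
Over 7.6 h: total = 2.51 × 7.6 = 19.076 ≈ 19 mm.

R ≈ 2.51 mm/hr; total ≈ 19 mm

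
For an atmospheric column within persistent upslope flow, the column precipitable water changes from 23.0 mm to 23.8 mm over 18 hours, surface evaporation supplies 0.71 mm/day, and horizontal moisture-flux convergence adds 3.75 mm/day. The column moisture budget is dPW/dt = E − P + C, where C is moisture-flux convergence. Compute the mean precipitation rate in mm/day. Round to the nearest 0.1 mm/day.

P ≈ 3.4 mm/day

dPW/dt = (23.8 − 23.0) mm / (18/24 day) = +1.067 mm/day.
P = E + C − dPW/dt = 0.71 + (3.75) − (+1.067) = 3.4 mm/day.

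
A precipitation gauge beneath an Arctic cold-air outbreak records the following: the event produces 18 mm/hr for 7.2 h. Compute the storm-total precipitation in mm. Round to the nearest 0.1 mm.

Total = Σ Rᵢ Δtᵢ = 18 × 7.2
      = 129.6 = 129.6 mm.

total ≈ 129.6 mm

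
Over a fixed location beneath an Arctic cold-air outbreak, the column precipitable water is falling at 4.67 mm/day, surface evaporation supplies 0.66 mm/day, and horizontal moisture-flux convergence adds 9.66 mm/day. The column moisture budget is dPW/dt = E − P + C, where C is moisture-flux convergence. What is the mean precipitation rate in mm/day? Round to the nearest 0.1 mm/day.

P ≈ 15.0 mm/day

dPW/dt = -4.67 mm/day.
P = E + C − dPW/dt = 0.66 + (9.66) − (-4.67) = 15.0 mm/day.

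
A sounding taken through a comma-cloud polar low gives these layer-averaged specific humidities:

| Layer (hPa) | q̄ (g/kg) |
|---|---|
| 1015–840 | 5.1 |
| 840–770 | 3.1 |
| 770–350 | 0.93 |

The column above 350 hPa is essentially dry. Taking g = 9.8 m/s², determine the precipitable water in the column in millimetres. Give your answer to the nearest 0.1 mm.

PW ≈ 15.3 mm

Precipitable water is the column-integrated vapour mass per unit area: PW = (1/g) Σ q̄ Δp, with q in kg/kg and Δp in Pa (1 kg/m² of water = 1 mm).
Layer 1015–840 hPa: Δp = 175 hPa = 17500 Pa, q̄ = 0.0051 kg/kg → 0.0051 × 17500 / 9.8 = 9.11 mm
Layer 840–770 hPa: Δp = 70 hPa = 7000 Pa, q̄ = 0.0031 kg/kg → 0.0031 × 7000 / 9.8 = 2.21 mm
Layer 770–350 hPa: Δp = 420 hPa = 42000 Pa, q̄ = 0.00093 kg/kg → 0.00093 × 42000 / 9.8 = 3.99 mm
PW = 9.11 + 2.21 + 3.99 = 15.31 ≈ 15.3 mm.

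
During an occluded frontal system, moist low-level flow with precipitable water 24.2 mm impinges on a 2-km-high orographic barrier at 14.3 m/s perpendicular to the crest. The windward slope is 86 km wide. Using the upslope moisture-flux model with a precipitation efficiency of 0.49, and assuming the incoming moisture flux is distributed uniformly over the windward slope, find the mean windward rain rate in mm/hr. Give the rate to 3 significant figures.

Incoming column moisture flux per unit ridge length: F = V × PW = 14.3 × 24.2 = 346.06 mm·m/s.
Spread over the 86 km slope with efficiency ε = 0.49: R = ε·F/W = 0.49 × 346.06 / 86000 m = 1.972e-03 mm/s.
R = 1.972e-03 × 3600 = 7.10 mm/hr.

R ≈ 7.10 mm/hr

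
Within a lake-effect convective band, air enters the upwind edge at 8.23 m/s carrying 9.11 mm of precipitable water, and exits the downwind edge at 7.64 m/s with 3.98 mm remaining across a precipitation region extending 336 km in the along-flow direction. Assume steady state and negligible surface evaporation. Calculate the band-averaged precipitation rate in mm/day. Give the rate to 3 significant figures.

R ≈ 11.5 mm/day

Column moisture flux per unit crosswind length is F = V × PW.
Inflow: F_in = 8.23 × 9.11 = 74.9753 mm·m/s
Outflow: F_out = 7.64 × 3.98 = 30.4072 mm·m/s
Steady-state rate R = (F_in − F_out)/L = (74.9753 − 30.4072) / 336000 m = 1.326e-04 mm/s.
R = 1.326e-04 × 3600 × 24 = 11.5 mm/day.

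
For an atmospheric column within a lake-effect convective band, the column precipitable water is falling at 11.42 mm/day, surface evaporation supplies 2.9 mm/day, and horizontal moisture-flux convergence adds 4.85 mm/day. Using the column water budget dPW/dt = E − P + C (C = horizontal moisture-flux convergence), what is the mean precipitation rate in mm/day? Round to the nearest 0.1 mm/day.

dPW/dt = -11.42 mm/day.
P = E + C − dPW/dt = 2.9 + (4.85) − (-11.42) = 19.2 mm/day.

P ≈ 19.2 mm/day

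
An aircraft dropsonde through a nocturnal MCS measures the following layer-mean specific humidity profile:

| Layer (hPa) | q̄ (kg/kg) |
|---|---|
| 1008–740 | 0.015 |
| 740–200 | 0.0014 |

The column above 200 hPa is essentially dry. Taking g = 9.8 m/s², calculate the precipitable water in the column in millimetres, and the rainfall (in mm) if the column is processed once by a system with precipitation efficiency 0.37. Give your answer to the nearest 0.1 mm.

PW ≈ 48.7 mm; rainfall ≈ 18.0 mm

Precipitable water is the column-integrated vapour mass per unit area: PW = (1/g) Σ q̄ Δp, with q in kg/kg and Δp in Pa (1 kg/m² of water = 1 mm).
Layer 1008–740 hPa: Δp = 268 hPa = 26800 Pa, q̄ = 0.015 kg/kg → 0.015 × 26800 / 9.8 = 41.02 mm
Layer 740–200 hPa: Δp = 540 hPa = 54000 Pa, q̄ = 0.0014 kg/kg → 0.0014 × 54000 / 9.8 = 7.71 mm
PW = 41.02 + 7.71 = 48.73 ≈ 48.7 mm.
Rainfall = ε × PW = 0.37 × 48.7 = 18.0 mm.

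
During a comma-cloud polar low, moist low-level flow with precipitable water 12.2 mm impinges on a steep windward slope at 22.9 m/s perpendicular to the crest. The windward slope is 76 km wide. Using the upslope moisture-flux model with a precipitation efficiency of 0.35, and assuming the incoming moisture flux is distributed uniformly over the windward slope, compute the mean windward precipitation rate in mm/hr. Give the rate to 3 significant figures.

R ≈ 4.63 mm/hr

Incoming column moisture flux per unit ridge length: F = V × PW = 22.9 × 12.2 = 279.38 mm·m/s.
Spread over the 76 km slope with efficiency ε = 0.35: R = ε·F/W = 0.35 × 279.38 / 76000 m = 1.287e-03 mm/s.
R = 1.287e-03 × 3600 = 4.63 mm/hr.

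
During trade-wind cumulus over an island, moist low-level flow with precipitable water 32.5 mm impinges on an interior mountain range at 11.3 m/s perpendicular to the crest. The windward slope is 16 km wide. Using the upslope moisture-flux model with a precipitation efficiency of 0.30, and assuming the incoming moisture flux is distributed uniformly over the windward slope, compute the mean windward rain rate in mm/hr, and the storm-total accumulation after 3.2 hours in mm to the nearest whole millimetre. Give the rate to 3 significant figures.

R ≈ 24.8 mm/hr; total ≈ 79 mm

Incoming column moisture flux per unit ridge length: F = V × PW = 11.3 × 32.5 = 367.25 mm·m/s.
Spread over the 16 km slope with efficiency ε = 0.30: R = ε·F/W = 0.30 × 367.25 / 16000 m = 6.886e-03 mm/s.
R = 6.886e-03 × 3600 = 24.8 mm/hr.
Over 3.2 h: total = 24.8 × 3.2 = 79.36 ≈ 79 mm.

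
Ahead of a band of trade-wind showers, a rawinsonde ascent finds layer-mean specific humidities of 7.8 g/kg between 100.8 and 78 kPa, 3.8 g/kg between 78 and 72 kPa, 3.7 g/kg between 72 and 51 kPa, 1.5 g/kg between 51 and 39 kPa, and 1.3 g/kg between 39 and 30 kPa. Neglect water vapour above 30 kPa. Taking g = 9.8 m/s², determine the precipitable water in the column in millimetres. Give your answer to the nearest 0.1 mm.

Precipitable water is the column-integrated vapour mass per unit area: PW = (1/g) Σ q̄ Δp, with q in kg/kg and Δp in Pa (1 kg/m² of water = 1 mm).
Layer 100.8–78 kPa: Δp = 228 hPa = 22800 Pa, q̄ = 0.0078 kg/kg → 0.0078 × 22800 / 9.8 = 18.15 mm
Layer 78–72 kPa: Δp = 60 hPa = 6000 Pa, q̄ = 0.0038 kg/kg → 0.0038 × 6000 / 9.8 = 2.33 mm
Layer 72–51 kPa: Δp = 210 hPa = 21000 Pa, q̄ = 0.0037 kg/kg → 0.0037 × 21000 / 9.8 = 7.93 mm
Layer 51–39 kPa: Δp = 120 hPa = 12000 Pa, q̄ = 0.0015 kg/kg → 0.0015 × 12000 / 9.8 = 1.84 mm
Layer 39–30 kPa: Δp = 90 hPa = 9000 Pa, q̄ = 0.0013 kg/kg → 0.0013 × 9000 / 9.8 = 1.19 mm
PW = 18.15 + 2.33 + 7.93 + 1.84 + 1.19 = 31.44 ≈ 31.4 mm.

PW ≈ 31.4 mm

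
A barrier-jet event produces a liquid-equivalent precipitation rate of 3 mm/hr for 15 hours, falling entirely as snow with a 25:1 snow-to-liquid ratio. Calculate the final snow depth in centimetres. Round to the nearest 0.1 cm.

snow depth ≈ 112.5 cm

Liquid-equivalent depth = 3 × 15 = 45 mm.
Snow depth = 45 mm × 25 = 1125 mm = 112.5 cm.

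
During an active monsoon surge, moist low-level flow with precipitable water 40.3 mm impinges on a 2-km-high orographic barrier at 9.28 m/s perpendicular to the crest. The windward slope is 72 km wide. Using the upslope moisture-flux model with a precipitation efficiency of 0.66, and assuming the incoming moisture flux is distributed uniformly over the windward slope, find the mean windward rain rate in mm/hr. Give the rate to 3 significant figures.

R ≈ 12.3 mm/hr

Incoming column moisture flux per unit ridge length: F = V × PW = 9.28 × 40.3 = 373.984 mm·m/s.
Spread over the 72 km slope with efficiency ε = 0.66: R = ε·F/W = 0.66 × 373.984 / 72000 m = 3.428e-03 mm/s.
R = 3.428e-03 × 3600 = 12.3 mm/hr.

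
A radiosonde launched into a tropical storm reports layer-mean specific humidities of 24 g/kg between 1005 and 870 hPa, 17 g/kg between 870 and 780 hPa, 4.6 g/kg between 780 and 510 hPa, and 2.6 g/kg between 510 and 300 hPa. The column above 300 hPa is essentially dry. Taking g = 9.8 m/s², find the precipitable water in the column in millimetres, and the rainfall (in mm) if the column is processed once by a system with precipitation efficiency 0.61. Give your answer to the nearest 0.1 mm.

Precipitable water is the column-integrated vapour mass per unit area: PW = (1/g) Σ q̄ Δp, with q in kg/kg and Δp in Pa (1 kg/m² of water = 1 mm).
Layer 1005–870 hPa: Δp = 135 hPa = 13500 Pa, q̄ = 0.024 kg/kg → 0.024 × 13500 / 9.8 = 33.06 mm
Layer 870–780 hPa: Δp = 90 hPa = 9000 Pa, q̄ = 0.017 kg/kg → 0.017 × 9000 / 9.8 = 15.61 mm
Layer 780–510 hPa: Δp = 270 hPa = 27000 Pa, q̄ = 0.0046 kg/kg → 0.0046 × 27000 / 9.8 = 12.67 mm
Layer 510–300 hPa: Δp = 210 hPa = 21000 Pa, q̄ = 0.0026 kg/kg → 0.0026 × 21000 / 9.8 = 5.57 mm
PW = 33.06 + 15.61 + 12.67 + 5.57 = 66.91 ≈ 66.9 mm.
Rainfall = ε × PW = 0.61 × 66.9 = 40.8 mm.

PW ≈ 66.9 mm; rainfall ≈ 40.8 mm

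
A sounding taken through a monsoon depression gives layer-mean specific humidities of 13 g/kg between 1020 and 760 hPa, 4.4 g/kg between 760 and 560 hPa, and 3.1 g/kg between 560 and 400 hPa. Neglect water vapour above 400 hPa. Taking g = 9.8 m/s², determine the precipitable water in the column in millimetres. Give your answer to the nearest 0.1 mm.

PW ≈ 48.5 mm

Precipitable water is the column-integrated vapour mass per unit area: PW = (1/g) Σ q̄ Δp, with q in kg/kg and Δp in Pa (1 kg/m² of water = 1 mm).
Layer 1020–760 hPa: Δp = 260 hPa = 26000 Pa, q̄ = 0.013 kg/kg → 0.013 × 26000 / 9.8 = 34.49 mm
Layer 760–560 hPa: Δp = 200 hPa = 20000 Pa, q̄ = 0.0044 kg/kg → 0.0044 × 20000 / 9.8 = 8.98 mm
Layer 560–400 hPa: Δp = 160 hPa = 16000 Pa, q̄ = 0.0031 kg/kg → 0.0031 × 16000 / 9.8 = 5.06 mm
PW = 34.49 + 8.98 + 5.06 = 48.53 ≈ 48.5 mm.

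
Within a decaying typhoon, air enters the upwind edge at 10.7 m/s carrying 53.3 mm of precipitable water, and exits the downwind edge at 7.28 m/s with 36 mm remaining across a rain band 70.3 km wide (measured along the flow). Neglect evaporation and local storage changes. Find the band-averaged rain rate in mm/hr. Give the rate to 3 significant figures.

R ≈ 15.8 mm/hr

Column moisture flux per unit crosswind length is F = V × PW.
Inflow: F_in = 10.7 × 53.3 = 570.31 mm·m/s
Outflow: F_out = 7.28 × 36 = 262.08 mm·m/s
Steady-state rate R = (F_in − F_out)/L = (570.31 − 262.08) / 70300 m = 4.384e-03 mm/s.
R = 4.384e-03 × 3600 = 15.8 mm/hr.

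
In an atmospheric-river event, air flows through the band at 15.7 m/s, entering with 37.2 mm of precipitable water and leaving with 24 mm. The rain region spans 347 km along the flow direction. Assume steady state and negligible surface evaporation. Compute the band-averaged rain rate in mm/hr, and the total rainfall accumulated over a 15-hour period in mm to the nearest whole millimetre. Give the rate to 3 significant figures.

R ≈ 2.15 mm/hr; total ≈ 32 mm

Column moisture flux per unit crosswind length is F = V × PW.
Inflow: F_in = 15.7 × 37.2 = 584.04 mm·m/s
Outflow: F_out = 15.7 × 24 = 376.8 mm·m/s
Steady-state rate R = (F_in − F_out)/L = (584.04 − 376.8) / 347000 m = 5.972e-04 mm/s.
R = 5.972e-04 × 3600 = 2.15 mm/hr.
Over 15 h: total = 2.15 × 15 = 32.25 ≈ 32 mm.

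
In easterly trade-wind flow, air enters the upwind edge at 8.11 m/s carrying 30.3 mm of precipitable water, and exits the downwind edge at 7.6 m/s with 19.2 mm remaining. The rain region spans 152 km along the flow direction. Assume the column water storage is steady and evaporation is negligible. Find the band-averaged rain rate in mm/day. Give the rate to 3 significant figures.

Column moisture flux per unit crosswind length is F = V × PW.
Inflow: F_in = 8.11 × 30.3 = 245.733 mm·m/s
Outflow: F_out = 7.6 × 19.2 = 145.92 mm·m/s
Steady-state rate R = (F_in − F_out)/L = (245.733 − 145.92) / 152000 m = 6.567e-04 mm/s.
R = 6.567e-04 × 3600 × 24 = 56.7 mm/day.

R ≈ 56.7 mm/day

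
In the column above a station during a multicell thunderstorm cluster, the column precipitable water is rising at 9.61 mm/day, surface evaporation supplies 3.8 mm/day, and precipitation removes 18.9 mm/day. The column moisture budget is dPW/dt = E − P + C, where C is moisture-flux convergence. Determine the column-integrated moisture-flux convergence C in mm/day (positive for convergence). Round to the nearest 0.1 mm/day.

dPW/dt = +9.61 mm/day.
C = dPW/dt − E + P = (+9.61) − 3.8 + 18.9 = 24.7 mm/day.

C ≈ 24.7 mm/day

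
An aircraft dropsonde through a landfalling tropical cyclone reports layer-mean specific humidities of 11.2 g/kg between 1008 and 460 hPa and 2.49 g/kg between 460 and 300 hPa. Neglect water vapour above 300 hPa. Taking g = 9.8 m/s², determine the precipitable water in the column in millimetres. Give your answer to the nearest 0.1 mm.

PW ≈ 66.7 mm

Precipitable water is the column-integrated vapour mass per unit area: PW = (1/g) Σ q̄ Δp, with q in kg/kg and Δp in Pa (1 kg/m² of water = 1 mm).
Layer 1008–460 hPa: Δp = 548 hPa = 54800 Pa, q̄ = 0.0112 kg/kg → 0.0112 × 54800 / 9.8 = 62.63 mm
Layer 460–300 hPa: Δp = 160 hPa = 16000 Pa, q̄ = 0.00249 kg/kg → 0.00249 × 16000 / 9.8 = 4.07 mm
PW = 62.63 + 4.07 = 66.70 ≈ 66.7 mm.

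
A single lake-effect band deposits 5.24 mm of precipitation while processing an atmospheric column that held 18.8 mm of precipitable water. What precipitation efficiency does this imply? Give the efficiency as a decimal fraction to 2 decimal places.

ε = precipitation / PW = 5.24 / 18.8 = 0.28.

ε ≈ 0.28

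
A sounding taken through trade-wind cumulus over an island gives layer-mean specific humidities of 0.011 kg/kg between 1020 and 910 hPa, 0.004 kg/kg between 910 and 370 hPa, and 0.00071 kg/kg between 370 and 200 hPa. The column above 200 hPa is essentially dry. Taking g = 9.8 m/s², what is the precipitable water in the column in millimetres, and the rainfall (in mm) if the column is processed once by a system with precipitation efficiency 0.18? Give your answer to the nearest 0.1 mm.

Precipitable water is the column-integrated vapour mass per unit area: PW = (1/g) Σ q̄ Δp, with q in kg/kg and Δp in Pa (1 kg/m² of water = 1 mm).
Layer 1020–910 hPa: Δp = 110 hPa = 11000 Pa, q̄ = 0.011 kg/kg → 0.011 × 11000 / 9.8 = 12.35 mm
Layer 910–370 hPa: Δp = 540 hPa = 54000 Pa, q̄ = 0.004 kg/kg → 0.004 × 54000 / 9.8 = 22.04 mm
Layer 370–200 hPa: Δp = 170 hPa = 17000 Pa, q̄ = 0.00071 kg/kg → 0.00071 × 17000 / 9.8 = 1.23 mm
PW = 12.35 + 22.04 + 1.23 = 35.62 ≈ 35.6 mm.
Rainfall = ε × PW = 0.18 × 35.6 = 6.4 mm.

PW ≈ 35.6 mm; rainfall ≈ 6.4 mm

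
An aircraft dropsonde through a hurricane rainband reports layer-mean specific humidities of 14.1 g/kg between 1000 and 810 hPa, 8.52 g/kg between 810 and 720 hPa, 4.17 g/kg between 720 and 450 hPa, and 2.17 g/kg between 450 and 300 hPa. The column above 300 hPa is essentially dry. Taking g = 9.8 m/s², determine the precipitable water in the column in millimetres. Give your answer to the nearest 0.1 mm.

Precipitable water is the column-integrated vapour mass per unit area: PW = (1/g) Σ q̄ Δp, with q in kg/kg and Δp in Pa (1 kg/m² of water = 1 mm).
Layer 1000–810 hPa: Δp = 190 hPa = 19000 Pa, q̄ = 0.0141 kg/kg → 0.0141 × 19000 / 9.8 = 27.34 mm
Layer 810–720 hPa: Δp = 90 hPa = 9000 Pa, q̄ = 0.00852 kg/kg → 0.00852 × 9000 / 9.8 = 7.82 mm
Layer 720–450 hPa: Δp = 270 hPa = 27000 Pa, q̄ = 0.00417 kg/kg → 0.00417 × 27000 / 9.8 = 11.49 mm
Layer 450–300 hPa: Δp = 150 hPa = 15000 Pa, q̄ = 0.00217 kg/kg → 0.00217 × 15000 / 9.8 = 3.32 mm
PW = 27.34 + 7.82 + 11.49 + 3.32 = 49.97 ≈ 50.0 mm.

PW ≈ 50.0 mm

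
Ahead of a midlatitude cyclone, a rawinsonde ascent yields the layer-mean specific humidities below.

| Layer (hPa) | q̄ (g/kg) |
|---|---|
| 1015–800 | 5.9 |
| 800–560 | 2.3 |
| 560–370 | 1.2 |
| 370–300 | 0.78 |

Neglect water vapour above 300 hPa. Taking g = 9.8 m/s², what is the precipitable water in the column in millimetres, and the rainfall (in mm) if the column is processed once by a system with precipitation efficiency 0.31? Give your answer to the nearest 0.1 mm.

Precipitable water is the column-integrated vapour mass per unit area: PW = (1/g) Σ q̄ Δp, with q in kg/kg and Δp in Pa (1 kg/m² of water = 1 mm).
Layer 1015–800 hPa: Δp = 215 hPa = 21500 Pa, q̄ = 0.0059 kg/kg → 0.0059 × 21500 / 9.8 = 12.94 mm
Layer 800–560 hPa: Δp = 240 hPa = 24000 Pa, q̄ = 0.0023 kg/kg → 0.0023 × 24000 / 9.8 = 5.63 mm
Layer 560–370 hPa: Δp = 190 hPa = 19000 Pa, q̄ = 0.0012 kg/kg → 0.0012 × 19000 / 9.8 = 2.33 mm
Layer 370–300 hPa: Δp = 70 hPa = 7000 Pa, q̄ = 0.00078 kg/kg → 0.00078 × 7000 / 9.8 = 0.56 mm
PW = 12.94 + 5.63 + 2.33 + 0.56 = 21.46 ≈ 21.5 mm.
Rainfall = ε × PW = 0.31 × 21.5 = 6.7 mm.

PW ≈ 21.5 mm; rainfall ≈ 6.7 mm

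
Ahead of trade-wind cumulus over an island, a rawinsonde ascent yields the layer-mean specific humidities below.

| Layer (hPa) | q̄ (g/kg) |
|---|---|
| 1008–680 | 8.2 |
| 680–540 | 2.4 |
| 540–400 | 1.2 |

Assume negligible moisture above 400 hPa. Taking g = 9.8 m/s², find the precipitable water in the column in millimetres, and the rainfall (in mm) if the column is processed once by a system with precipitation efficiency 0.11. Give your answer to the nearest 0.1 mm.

Precipitable water is the column-integrated vapour mass per unit area: PW = (1/g) Σ q̄ Δp, with q in kg/kg and Δp in Pa (1 kg/m² of water = 1 mm).
Layer 1008–680 hPa: Δp = 328 hPa = 32800 Pa, q̄ = 0.0082 kg/kg → 0.0082 × 32800 / 9.8 = 27.44 mm
Layer 680–540 hPa: Δp = 140 hPa = 14000 Pa, q̄ = 0.0024 kg/kg → 0.0024 × 14000 / 9.8 = 3.43 mm
Layer 540–400 hPa: Δp = 140 hPa = 14000 Pa, q̄ = 0.0012 kg/kg → 0.0012 × 14000 / 9.8 = 1.71 mm
PW = 27.44 + 3.43 + 1.71 = 32.58 ≈ 32.6 mm.
Rainfall = ε × PW = 0.11 × 32.6 = 3.6 mm.

PW ≈ 32.6 mm; rainfall ≈ 3.6 mm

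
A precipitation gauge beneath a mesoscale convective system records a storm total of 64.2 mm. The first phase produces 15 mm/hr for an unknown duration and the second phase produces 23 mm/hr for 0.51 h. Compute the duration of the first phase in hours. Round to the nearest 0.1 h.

Known phases: 23 × 0.51 = 11.73 mm.
Remaining depth = 64.2 − 11.73 = 52.47 mm.
Duration = 52.47 / 15 = 3.5 h.

duration ≈ 3.5 h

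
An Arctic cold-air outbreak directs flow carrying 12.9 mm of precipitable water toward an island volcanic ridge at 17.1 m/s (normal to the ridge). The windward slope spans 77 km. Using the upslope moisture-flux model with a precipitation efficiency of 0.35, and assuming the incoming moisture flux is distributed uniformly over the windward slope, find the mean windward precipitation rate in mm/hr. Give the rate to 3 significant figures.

Incoming column moisture flux per unit ridge length: F = V × PW = 17.1 × 12.9 = 220.59 mm·m/s.
Spread over the 77 km slope with efficiency ε = 0.35: R = ε·F/W = 0.35 × 220.59 / 77000 m = 1.003e-03 mm/s.
R = 1.003e-03 × 3600 = 3.61 mm/hr.

R ≈ 3.61 mm/hr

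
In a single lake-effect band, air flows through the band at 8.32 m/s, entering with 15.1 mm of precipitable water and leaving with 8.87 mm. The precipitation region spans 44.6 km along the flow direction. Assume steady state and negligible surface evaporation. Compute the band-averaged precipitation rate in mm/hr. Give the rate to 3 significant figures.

Column moisture flux per unit crosswind length is F = V × PW.
Inflow: F_in = 8.32 × 15.1 = 125.632 mm·m/s
Outflow: F_out = 8.32 × 8.87 = 73.7984 mm·m/s
Steady-state rate R = (F_in − F_out)/L = (125.632 − 73.7984) / 44600 m = 1.162e-03 mm/s.
R = 1.162e-03 × 3600 = 4.18 mm/hr.

R ≈ 4.18 mm/hr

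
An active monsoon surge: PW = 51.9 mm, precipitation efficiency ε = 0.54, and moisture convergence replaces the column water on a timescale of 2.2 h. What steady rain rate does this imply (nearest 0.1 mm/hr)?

Each overturning extracts ε × PW = 0.54 × 51.9 = 28.026 mm.
Rate = ε·PW / τ = 28.026 / 2.2 h = 12.7 mm/hr.

R ≈ 12.7 mm/hr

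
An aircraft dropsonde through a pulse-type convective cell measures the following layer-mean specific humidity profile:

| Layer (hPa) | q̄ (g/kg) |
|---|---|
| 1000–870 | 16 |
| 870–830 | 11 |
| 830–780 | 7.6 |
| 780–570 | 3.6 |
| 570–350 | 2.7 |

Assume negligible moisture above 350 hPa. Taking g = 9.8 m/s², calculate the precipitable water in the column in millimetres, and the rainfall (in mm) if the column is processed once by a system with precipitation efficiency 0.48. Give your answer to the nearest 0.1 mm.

PW ≈ 43.4 mm; rainfall ≈ 20.8 mm

Precipitable water is the column-integrated vapour mass per unit area: PW = (1/g) Σ q̄ Δp, with q in kg/kg and Δp in Pa (1 kg/m² of water = 1 mm).
Layer 1000–870 hPa: Δp = 130 hPa = 13000 Pa, q̄ = 0.016 kg/kg → 0.016 × 13000 / 9.8 = 21.22 mm
Layer 870–830 hPa: Δp = 40 hPa = 4000 Pa, q̄ = 0.011 kg/kg → 0.011 × 4000 / 9.8 = 4.49 mm
Layer 830–780 hPa: Δp = 50 hPa = 5000 Pa, q̄ = 0.0076 kg/kg → 0.0076 × 5000 / 9.8 = 3.88 mm
Layer 780–570 hPa: Δp = 210 hPa = 21000 Pa, q̄ = 0.0036 kg/kg → 0.0036 × 21000 / 9.8 = 7.71 mm
Layer 570–350 hPa: Δp = 220 hPa = 22000 Pa, q̄ = 0.0027 kg/kg → 0.0027 × 22000 / 9.8 = 6.06 mm
PW = 21.22 + 4.49 + 3.88 + 7.71 + 6.06 = 43.36 ≈ 43.4 mm.
Rainfall = ε × PW = 0.48 × 43.4 = 20.8 mm.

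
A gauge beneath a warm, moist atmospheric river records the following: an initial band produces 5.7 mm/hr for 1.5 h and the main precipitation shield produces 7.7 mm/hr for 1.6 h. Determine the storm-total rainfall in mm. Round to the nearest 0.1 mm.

Total = Σ Rᵢ Δtᵢ = 5.7 × 1.5 + 7.7 × 1.6
      = 8.55 + 12.32 = 20.9 mm.

total ≈ 20.9 mm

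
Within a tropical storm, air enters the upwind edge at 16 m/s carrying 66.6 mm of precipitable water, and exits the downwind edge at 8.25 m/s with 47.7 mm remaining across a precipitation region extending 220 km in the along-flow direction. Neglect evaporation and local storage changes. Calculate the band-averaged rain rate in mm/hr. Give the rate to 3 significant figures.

Column moisture flux per unit crosswind length is F = V × PW.
Inflow: F_in = 16 × 66.6 = 1065.6 mm·m/s
Outflow: F_out = 8.25 × 47.7 = 393.525 mm·m/s
Steady-state rate R = (F_in − F_out)/L = (1065.6 − 393.525) / 220000 m = 3.055e-03 mm/s.
R = 3.055e-03 × 3600 = 11.0 mm/hr.

R ≈ 11.0 mm/hr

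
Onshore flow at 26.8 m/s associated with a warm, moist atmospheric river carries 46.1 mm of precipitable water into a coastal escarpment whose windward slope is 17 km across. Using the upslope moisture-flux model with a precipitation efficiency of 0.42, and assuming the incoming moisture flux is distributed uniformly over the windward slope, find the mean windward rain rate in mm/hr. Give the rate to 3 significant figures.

R ≈ 110 mm/hr

Incoming column moisture flux per unit ridge length: F = V × PW = 26.8 × 46.1 = 1235.48 mm·m/s.
Spread over the 17 km slope with efficiency ε = 0.42: R = ε·F/W = 0.42 × 1235.48 / 17000 m = 3.052e-02 mm/s.
R = 3.052e-02 × 3600 = 110 mm/hr.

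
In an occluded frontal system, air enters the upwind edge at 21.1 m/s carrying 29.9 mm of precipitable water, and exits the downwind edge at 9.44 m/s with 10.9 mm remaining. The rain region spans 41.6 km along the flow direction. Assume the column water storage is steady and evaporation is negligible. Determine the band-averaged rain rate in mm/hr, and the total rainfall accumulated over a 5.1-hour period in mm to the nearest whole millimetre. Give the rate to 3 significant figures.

R ≈ 45.7 mm/hr; total ≈ 233 mm

Column moisture flux per unit crosswind length is F = V × PW.
Inflow: F_in = 21.1 × 29.9 = 630.89 mm·m/s
Outflow: F_out = 9.44 × 10.9 = 102.896 mm·m/s
Steady-state rate R = (F_in − F_out)/L = (630.89 − 102.896) / 41600 m = 1.269e-02 mm/s.
R = 1.269e-02 × 3600 = 45.7 mm/hr.
Over 5.1 h: total = 45.7 × 5.1 = 233.07 ≈ 233 mm.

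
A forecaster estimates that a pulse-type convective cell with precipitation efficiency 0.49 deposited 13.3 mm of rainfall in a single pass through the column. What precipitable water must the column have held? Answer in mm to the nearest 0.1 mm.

PW = rainfall / ε = 13.3 / 0.49 = 27.1 mm.

PW ≈ 27.1 mm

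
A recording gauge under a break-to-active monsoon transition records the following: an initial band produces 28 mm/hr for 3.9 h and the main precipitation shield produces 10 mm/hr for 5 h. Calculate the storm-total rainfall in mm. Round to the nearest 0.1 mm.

total ≈ 159.2 mm

Total = Σ Rᵢ Δtᵢ = 28 × 3.9 + 10 × 5
      = 109.2 + 50 = 159.2 mm.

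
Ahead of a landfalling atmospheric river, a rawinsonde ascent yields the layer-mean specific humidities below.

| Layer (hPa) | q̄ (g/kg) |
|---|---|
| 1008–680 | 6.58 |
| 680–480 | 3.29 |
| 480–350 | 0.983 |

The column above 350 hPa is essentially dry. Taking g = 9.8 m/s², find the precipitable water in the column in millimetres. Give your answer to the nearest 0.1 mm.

PW ≈ 30.0 mm

Precipitable water is the column-integrated vapour mass per unit area: PW = (1/g) Σ q̄ Δp, with q in kg/kg and Δp in Pa (1 kg/m² of water = 1 mm).
Layer 1008–680 hPa: Δp = 328 hPa = 32800 Pa, q̄ = 0.00658 kg/kg → 0.00658 × 32800 / 9.8 = 22.02 mm
Layer 680–480 hPa: Δp = 200 hPa = 20000 Pa, q̄ = 0.00329 kg/kg → 0.00329 × 20000 / 9.8 = 6.71 mm
Layer 480–350 hPa: Δp = 130 hPa = 13000 Pa, q̄ = 0.000983 kg/kg → 0.000983 × 13000 / 9.8 = 1.30 mm
PW = 22.02 + 6.71 + 1.30 = 30.03 ≈ 30.0 mm.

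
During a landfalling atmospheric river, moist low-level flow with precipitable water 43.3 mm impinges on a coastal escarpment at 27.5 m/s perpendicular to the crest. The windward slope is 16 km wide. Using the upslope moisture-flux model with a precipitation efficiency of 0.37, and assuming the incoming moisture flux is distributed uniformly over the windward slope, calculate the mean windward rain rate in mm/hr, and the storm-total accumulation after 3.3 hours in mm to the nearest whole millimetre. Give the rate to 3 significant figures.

Incoming column moisture flux per unit ridge length: F = V × PW = 27.5 × 43.3 = 1190.75 mm·m/s.
Spread over the 16 km slope with efficiency ε = 0.37: R = ε·F/W = 0.37 × 1190.75 / 16000 m = 2.754e-02 mm/s.
R = 2.754e-02 × 3600 = 99.1 mm/hr.
Over 3.3 h: total = 99.1 × 3.3 = 327.03 ≈ 327 mm.

R ≈ 99.1 mm/hr; total ≈ 327 mm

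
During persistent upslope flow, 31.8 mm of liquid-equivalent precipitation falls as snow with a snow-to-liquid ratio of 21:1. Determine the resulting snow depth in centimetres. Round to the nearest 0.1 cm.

snow depth ≈ 66.8 cm

Snow depth = liquid × ratio = 31.8 mm × 21 = 667.8 mm = 66.8 cm.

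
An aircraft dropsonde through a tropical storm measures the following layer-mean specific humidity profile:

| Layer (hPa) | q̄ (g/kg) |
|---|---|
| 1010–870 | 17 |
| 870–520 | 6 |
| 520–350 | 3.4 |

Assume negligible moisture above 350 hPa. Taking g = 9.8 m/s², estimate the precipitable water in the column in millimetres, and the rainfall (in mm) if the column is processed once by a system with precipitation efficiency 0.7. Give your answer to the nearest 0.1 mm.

Precipitable water is the column-integrated vapour mass per unit area: PW = (1/g) Σ q̄ Δp, with q in kg/kg and Δp in Pa (1 kg/m² of water = 1 mm).
Layer 1010–870 hPa: Δp = 140 hPa = 14000 Pa, q̄ = 0.017 kg/kg → 0.017 × 14000 / 9.8 = 24.29 mm
Layer 870–520 hPa: Δp = 350 hPa = 35000 Pa, q̄ = 0.006 kg/kg → 0.006 × 35000 / 9.8 = 21.43 mm
Layer 520–350 hPa: Δp = 170 hPa = 17000 Pa, q̄ = 0.0034 kg/kg → 0.0034 × 17000 / 9.8 = 5.90 mm
PW = 24.29 + 21.43 + 5.90 = 51.62 ≈ 51.6 mm.
Rainfall = ε × PW = 0.7 × 51.6 = 36.1 mm.

PW ≈ 51.6 mm; rainfall ≈ 36.1 mm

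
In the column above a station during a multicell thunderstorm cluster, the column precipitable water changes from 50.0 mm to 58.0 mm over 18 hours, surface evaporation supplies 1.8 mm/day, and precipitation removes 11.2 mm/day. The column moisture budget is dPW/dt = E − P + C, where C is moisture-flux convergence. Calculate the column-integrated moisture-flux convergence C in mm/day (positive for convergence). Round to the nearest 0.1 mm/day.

C ≈ 20.1 mm/day

dPW/dt = (58.0 − 50.0) mm / (18/24 day) = +10.667 mm/day.
C = dPW/dt − E + P = (+10.667) − 1.8 + 11.2 = 20.1 mm/day.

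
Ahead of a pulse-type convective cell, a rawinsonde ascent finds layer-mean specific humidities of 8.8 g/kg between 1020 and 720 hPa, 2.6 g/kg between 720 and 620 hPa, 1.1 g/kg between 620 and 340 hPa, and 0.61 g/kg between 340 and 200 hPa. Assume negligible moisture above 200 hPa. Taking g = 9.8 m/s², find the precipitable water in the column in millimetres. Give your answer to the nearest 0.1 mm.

PW ≈ 33.6 mm

Precipitable water is the column-integrated vapour mass per unit area: PW = (1/g) Σ q̄ Δp, with q in kg/kg and Δp in Pa (1 kg/m² of water = 1 mm).
Layer 1020–720 hPa: Δp = 300 hPa = 30000 Pa, q̄ = 0.0088 kg/kg → 0.0088 × 30000 / 9.8 = 26.94 mm
Layer 720–620 hPa: Δp = 100 hPa = 10000 Pa, q̄ = 0.0026 kg/kg → 0.0026 × 10000 / 9.8 = 2.65 mm
Layer 620–340 hPa: Δp = 280 hPa = 28000 Pa, q̄ = 0.0011 kg/kg → 0.0011 × 28000 / 9.8 = 3.14 mm
Layer 340–200 hPa: Δp = 140 hPa = 14000 Pa, q̄ = 0.00061 kg/kg → 0.00061 × 14000 / 9.8 = 0.87 mm
PW = 26.94 + 2.65 + 3.14 + 0.87 = 33.60 ≈ 33.6 mm.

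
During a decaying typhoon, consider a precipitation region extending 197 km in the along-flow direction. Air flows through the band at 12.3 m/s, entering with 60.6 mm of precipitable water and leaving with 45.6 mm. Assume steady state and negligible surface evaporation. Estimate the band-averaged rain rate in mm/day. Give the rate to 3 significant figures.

Column moisture flux per unit crosswind length is F = V × PW.
Inflow: F_in = 12.3 × 60.6 = 745.38 mm·m/s
Outflow: F_out = 12.3 × 45.6 = 560.88 mm·m/s
Steady-state rate R = (F_in − F_out)/L = (745.38 − 560.88) / 197000 m = 9.365e-04 mm/s.
R = 9.365e-04 × 3600 × 24 = 80.9 mm/day.

R ≈ 80.9 mm/day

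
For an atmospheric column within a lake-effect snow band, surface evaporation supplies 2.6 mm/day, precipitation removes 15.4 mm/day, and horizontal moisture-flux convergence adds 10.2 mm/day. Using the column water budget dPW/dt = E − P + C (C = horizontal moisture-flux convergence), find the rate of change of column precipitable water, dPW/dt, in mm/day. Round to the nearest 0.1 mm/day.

dPW/dt = E − P + C = 2.6 − 15.4 + (10.2) = -2.6 mm/day.

dPW/dt ≈ -2.6 mm/day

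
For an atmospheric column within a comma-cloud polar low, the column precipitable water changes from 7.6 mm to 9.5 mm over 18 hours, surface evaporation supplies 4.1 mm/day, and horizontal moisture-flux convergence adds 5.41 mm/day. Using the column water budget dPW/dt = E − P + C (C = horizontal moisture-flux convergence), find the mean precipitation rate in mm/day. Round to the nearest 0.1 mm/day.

P ≈ 7.0 mm/day

dPW/dt = (9.5 − 7.6) mm / (18/24 day) = +2.533 mm/day.
P = E + C − dPW/dt = 4.1 + (5.41) − (+2.533) = 7.0 mm/day.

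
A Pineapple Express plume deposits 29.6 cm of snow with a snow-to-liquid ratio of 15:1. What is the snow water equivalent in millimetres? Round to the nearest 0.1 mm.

SWE = snow depth / ratio = 29.6 cm / 15 = 1.973 cm = 19.7 mm.

SWE ≈ 19.7 mm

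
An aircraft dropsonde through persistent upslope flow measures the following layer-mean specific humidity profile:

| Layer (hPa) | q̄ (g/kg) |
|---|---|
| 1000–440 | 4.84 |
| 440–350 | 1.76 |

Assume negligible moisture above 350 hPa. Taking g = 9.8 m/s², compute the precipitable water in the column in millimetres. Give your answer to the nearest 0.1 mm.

PW ≈ 29.3 mm

Precipitable water is the column-integrated vapour mass per unit area: PW = (1/g) Σ q̄ Δp, with q in kg/kg and Δp in Pa (1 kg/m² of water = 1 mm).
Layer 1000–440 hPa: Δp = 560 hPa = 56000 Pa, q̄ = 0.00484 kg/kg → 0.00484 × 56000 / 9.8 = 27.66 mm
Layer 440–350 hPa: Δp = 90 hPa = 9000 Pa, q̄ = 0.00176 kg/kg → 0.00176 × 9000 / 9.8 = 1.62 mm
PW = 27.66 + 1.62 = 29.28 ≈ 29.3 mm.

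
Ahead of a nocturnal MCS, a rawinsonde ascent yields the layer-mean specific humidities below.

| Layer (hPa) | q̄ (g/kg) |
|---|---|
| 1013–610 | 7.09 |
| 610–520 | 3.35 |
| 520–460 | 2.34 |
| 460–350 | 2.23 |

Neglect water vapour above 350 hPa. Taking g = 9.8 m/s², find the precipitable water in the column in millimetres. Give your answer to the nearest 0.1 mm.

Precipitable water is the column-integrated vapour mass per unit area: PW = (1/g) Σ q̄ Δp, with q in kg/kg and Δp in Pa (1 kg/m² of water = 1 mm).
Layer 1013–610 hPa: Δp = 403 hPa = 40300 Pa, q̄ = 0.00709 kg/kg → 0.00709 × 40300 / 9.8 = 29.16 mm
Layer 610–520 hPa: Δp = 90 hPa = 9000 Pa, q̄ = 0.00335 kg/kg → 0.00335 × 9000 / 9.8 = 3.08 mm
Layer 520–460 hPa: Δp = 60 hPa = 6000 Pa, q̄ = 0.00234 kg/kg → 0.00234 × 6000 / 9.8 = 1.43 mm
Layer 460–350 hPa: Δp = 110 hPa = 11000 Pa, q̄ = 0.00223 kg/kg → 0.00223 × 11000 / 9.8 = 2.50 mm
PW = 29.16 + 3.08 + 1.43 + 2.50 = 36.17 ≈ 36.2 mm.

PW ≈ 36.2 mm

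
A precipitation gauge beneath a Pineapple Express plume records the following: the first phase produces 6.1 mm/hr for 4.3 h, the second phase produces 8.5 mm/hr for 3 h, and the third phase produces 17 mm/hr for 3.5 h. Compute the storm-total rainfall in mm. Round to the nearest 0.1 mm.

total ≈ 111.2 mm

Total = Σ Rᵢ Δtᵢ = 6.1 × 4.3 + 8.5 × 3 + 17 × 3.5
      = 26.23 + 25.5 + 59.5 = 111.2 mm.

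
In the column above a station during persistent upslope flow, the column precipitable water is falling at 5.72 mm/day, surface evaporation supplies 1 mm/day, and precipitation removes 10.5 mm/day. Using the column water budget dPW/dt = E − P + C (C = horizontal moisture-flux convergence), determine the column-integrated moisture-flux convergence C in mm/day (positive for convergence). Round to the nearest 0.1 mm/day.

dPW/dt = -5.72 mm/day.
C = dPW/dt − E + P = (-5.72) − 1 + 10.5 = 3.8 mm/day.

C ≈ 3.8 mm/day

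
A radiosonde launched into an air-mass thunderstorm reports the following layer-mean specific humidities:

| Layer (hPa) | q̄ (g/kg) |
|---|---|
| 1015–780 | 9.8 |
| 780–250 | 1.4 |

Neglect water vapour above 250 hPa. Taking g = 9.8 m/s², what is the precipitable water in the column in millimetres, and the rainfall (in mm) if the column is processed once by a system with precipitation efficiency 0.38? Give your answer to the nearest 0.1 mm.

Precipitable water is the column-integrated vapour mass per unit area: PW = (1/g) Σ q̄ Δp, with q in kg/kg and Δp in Pa (1 kg/m² of water = 1 mm).
Layer 1015–780 hPa: Δp = 235 hPa = 23500 Pa, q̄ = 0.0098 kg/kg → 0.0098 × 23500 / 9.8 = 23.50 mm
Layer 780–250 hPa: Δp = 530 hPa = 53000 Pa, q̄ = 0.0014 kg/kg → 0.0014 × 53000 / 9.8 = 7.57 mm
PW = 23.50 + 7.57 = 31.07 ≈ 31.1 mm.
Rainfall = ε × PW = 0.38 × 31.1 = 11.8 mm.

PW ≈ 31.1 mm; rainfall ≈ 11.8 mm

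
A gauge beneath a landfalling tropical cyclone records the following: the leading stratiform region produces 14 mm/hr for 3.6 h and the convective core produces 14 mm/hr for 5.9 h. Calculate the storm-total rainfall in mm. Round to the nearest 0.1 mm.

Total = Σ Rᵢ Δtᵢ = 14 × 3.6 + 14 × 5.9
      = 50.4 + 82.6 = 133.0 mm.

total ≈ 133.0 mm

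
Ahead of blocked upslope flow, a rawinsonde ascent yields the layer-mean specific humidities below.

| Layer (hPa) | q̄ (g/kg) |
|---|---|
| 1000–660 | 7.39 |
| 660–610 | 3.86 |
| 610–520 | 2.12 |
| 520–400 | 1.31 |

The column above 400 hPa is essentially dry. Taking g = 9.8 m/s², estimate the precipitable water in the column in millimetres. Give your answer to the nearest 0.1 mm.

PW ≈ 31.2 mm

Precipitable water is the column-integrated vapour mass per unit area: PW = (1/g) Σ q̄ Δp, with q in kg/kg and Δp in Pa (1 kg/m² of water = 1 mm).
Layer 1000–660 hPa: Δp = 340 hPa = 34000 Pa, q̄ = 0.00739 kg/kg → 0.00739 × 34000 / 9.8 = 25.64 mm
Layer 660–610 hPa: Δp = 50 hPa = 5000 Pa, q̄ = 0.00386 kg/kg → 0.00386 × 5000 / 9.8 = 1.97 mm
Layer 610–520 hPa: Δp = 90 hPa = 9000 Pa, q̄ = 0.00212 kg/kg → 0.00212 × 9000 / 9.8 = 1.95 mm
Layer 520–400 hPa: Δp = 120 hPa = 12000 Pa, q̄ = 0.00131 kg/kg → 0.00131 × 12000 / 9.8 = 1.60 mm
PW = 25.64 + 1.97 + 1.95 + 1.60 = 31.16 ≈ 31.2 mm.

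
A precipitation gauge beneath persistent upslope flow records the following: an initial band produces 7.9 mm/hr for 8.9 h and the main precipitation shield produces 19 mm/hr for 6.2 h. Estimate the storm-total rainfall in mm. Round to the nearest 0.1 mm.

total ≈ 188.1 mm

Total = Σ Rᵢ Δtᵢ = 7.9 × 8.9 + 19 × 6.2
      = 70.31 + 117.8 = 188.1 mm.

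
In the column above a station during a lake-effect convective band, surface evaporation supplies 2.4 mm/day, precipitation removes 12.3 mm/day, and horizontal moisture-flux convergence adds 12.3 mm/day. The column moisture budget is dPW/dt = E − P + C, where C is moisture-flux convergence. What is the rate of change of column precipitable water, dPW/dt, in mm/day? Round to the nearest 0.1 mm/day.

dPW/dt ≈ 2.4 mm/day

dPW/dt = E − P + C = 2.4 − 12.3 + (12.3) = 2.4 mm/day.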